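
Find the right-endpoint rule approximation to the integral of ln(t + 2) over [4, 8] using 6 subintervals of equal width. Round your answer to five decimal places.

8.44310

Δt = (8 − 4)/6 = 2/3.
Right endpoints: 14/3, 16/3, 6, 20/3, 22/3, 8.
f(14/3) ≈ 1.89712, f(16/3) ≈ 1.99243, f(6) ≈ 2.07944, f(20/3) ≈ 2.15948, f(22/3) ≈ 2.23359, f(8) ≈ 2.30259.
Sum = Δt · [f(14/3) + f(16/3) + f(6) + ...].
Sum ≈ 8.44310.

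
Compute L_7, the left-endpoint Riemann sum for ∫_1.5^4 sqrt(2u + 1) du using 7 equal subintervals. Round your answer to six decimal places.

6.152992

Δu = (4 − 1.5)/7 = 5/14.
Left endpoints: 1.5, 13/7, 31/14, 18/7, 41/14, 23/7, 51/14.
f(1.5) ≈ 2.000000, f(13/7) ≈ 2.171241, f(31/14) ≈ 2.329929, f(18/7) ≈ 2.478479, f(41/14) ≈ 2.618615, f(23/7) ≈ 2.751623, f(51/14) ≈ 2.878492.
Sum = Δu · [f(1.5) + f(13/7) + f(31/14) + ...].
Sum ≈ 6.152992.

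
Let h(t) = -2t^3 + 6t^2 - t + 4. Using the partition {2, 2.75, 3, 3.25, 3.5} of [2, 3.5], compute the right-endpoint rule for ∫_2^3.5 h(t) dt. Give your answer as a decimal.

Subinterval widths: 0.75, 0.25, 0.25, 0.25.
Right endpoints: 2.75, 3, 3.25, 3.5.
h(2.75) = 5.03125, h(3) = 1, h(3.25) = -4.53125, h(3.5) = -11.75.
Sum = Σ Δt_i · h(t_i).
Sum = -0.046875.

-0.046875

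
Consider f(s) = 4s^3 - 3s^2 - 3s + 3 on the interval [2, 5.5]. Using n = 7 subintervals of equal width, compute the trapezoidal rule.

Δs = (5.5 − 2)/7 = 0.5.
f(2) = 17, f(2.5) = 39.25, f(3) = 75, f(3.5) = 127.25, f(4) = 199, f(4.5) = 293.25, f(5) = 413, f(5.5) = 561.25.
T_7 = (Δs/2)·[f(s_0) + 2f(s_1) + ... + 2f(s_{6}) + f(s_7)].
Sum = 717.9375.

717.9375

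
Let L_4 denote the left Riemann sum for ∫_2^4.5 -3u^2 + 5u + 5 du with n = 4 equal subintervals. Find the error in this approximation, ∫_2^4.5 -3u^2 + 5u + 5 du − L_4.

Exact integral: ∫_2^4.5 f(u) du = -30.
L_4 = -19.16015625.
Error = -30 − (-19.16015625) = -10.83984375.

-10.83984375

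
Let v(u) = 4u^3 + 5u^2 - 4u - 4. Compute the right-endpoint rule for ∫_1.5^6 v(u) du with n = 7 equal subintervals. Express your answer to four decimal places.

1897.1403

Δu = (6 − 1.5)/7 = 9/14.
Right endpoints: 15/7, 39/14, 24/7, 57/14, 33/7, 75/14, 6.
v(15/7) = 17063/343, v(39/14) = 151097/1372, v(24/7) = 69380/343, v(57/14) = 456269/1372, v(33/7) = 174023/343, v(75/14) = 1005737/1372, v(6) = 1016.
Sum = Δu · [v(15/7) + v(39/14) + v(24/7) + ...].
Sum ≈ 1897.1403.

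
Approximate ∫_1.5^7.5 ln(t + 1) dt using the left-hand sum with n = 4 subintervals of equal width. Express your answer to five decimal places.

Δt = (7.5 − 1.5)/4 = 1.5.
Left endpoints: 1.5, 3, 4.5, 6.
f(1.5) ≈ 0.91629, f(3) ≈ 1.38629, f(4.5) ≈ 1.70475, f(6) ≈ 1.94591.
Sum = Δt · [f(1.5) + f(3) + f(4.5) + f(6)].
Sum ≈ 8.92987.

8.92987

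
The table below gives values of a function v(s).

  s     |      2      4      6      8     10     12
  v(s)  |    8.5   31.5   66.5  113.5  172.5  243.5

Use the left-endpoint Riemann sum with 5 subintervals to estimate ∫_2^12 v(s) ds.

785

Δs = 2.
Sum = 2·[8.5 + 31.5 + 66.5 + 113.5 + 172.5] = 785.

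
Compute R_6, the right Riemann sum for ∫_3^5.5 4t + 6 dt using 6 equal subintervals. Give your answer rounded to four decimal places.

Δt = (5.5 − 3)/6 = 5/12.
Right endpoints: 41/12, 23/6, 4.25, 14/3, 61/12, 5.5.
f(41/12) = 59/3, f(23/6) = 64/3, f(4.25) = 23, f(14/3) = 74/3, f(61/12) = 79/3, f(5.5) = 28.
Sum = Δt · [f(41/12) + f(23/6) + f(4.25) + ...].
Sum ≈ 59.5833.

59.5833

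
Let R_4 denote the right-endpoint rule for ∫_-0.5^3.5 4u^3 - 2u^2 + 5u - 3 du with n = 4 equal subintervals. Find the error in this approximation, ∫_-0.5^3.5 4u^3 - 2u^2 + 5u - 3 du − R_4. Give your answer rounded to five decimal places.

-94.66667

Exact integral: ∫_-0.5^3.5 f(u) du ≈ 139.3333333.
R_4 = 234.
Error ≈ 139.3333333 − 234 ≈ -94.66667.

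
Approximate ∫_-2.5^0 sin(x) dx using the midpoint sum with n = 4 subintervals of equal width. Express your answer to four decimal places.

Δx = (0 − (-2.5))/4 = 0.625.
Midpoints: -2.1875, -1.5625, -0.9375, -0.3125.
f(-2.1875) ≈ -0.8158, f(-1.5625) ≈ -1.0000, f(-0.9375) ≈ -0.8061, f(-0.3125) ≈ -0.3074.
Sum = Δx · [f(-2.1875) + f(-1.5625) + f(-0.9375) + f(-0.3125)].
Sum ≈ -1.8308.

-1.8308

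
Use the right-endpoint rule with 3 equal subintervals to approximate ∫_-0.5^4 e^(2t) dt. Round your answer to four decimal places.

Δt = (4 − (-0.5))/3 = 1.5.
Right endpoints: 1, 2.5, 4.
f(1) ≈ 7.3891, f(2.5) ≈ 148.4132, f(4) ≈ 2980.9580.
Sum = Δt · [f(1) + f(2.5) + f(4)].
Sum ≈ 4705.1403.

4705.1403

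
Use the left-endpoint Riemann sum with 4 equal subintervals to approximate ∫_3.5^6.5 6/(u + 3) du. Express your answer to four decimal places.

2.3898

Δu = (6.5 − 3.5)/4 = 0.75.
Left endpoints: 3.5, 4.25, 5, 5.75.
f(3.5) = 12/13, f(4.25) = 24/29, f(5) = 0.75, f(5.75) = 24/35.
Sum = Δu · [f(3.5) + f(4.25) + f(5) + f(5.75)].
Sum ≈ 2.3898.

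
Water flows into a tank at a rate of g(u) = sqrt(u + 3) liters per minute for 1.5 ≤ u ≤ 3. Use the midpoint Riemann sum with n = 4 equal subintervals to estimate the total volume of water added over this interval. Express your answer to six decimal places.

Δu = (3 − 1.5)/4 = 0.375.
Midpoints: 1.6875, 2.0625, 2.4375, 2.8125.
g(1.6875) ≈ 2.165064, g(2.0625) ≈ 2.250000, g(2.4375) ≈ 2.331845, g(2.8125) ≈ 2.410913.
Sum = Δu · [g(1.6875) + g(2.0625) + g(2.4375) + g(2.8125)].
Sum ≈ 3.434183.

3.434183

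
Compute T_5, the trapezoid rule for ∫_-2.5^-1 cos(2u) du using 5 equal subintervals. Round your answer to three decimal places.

Δu = (-1 − (-2.5))/5 = 0.3.
f(-2.5) ≈ 0.284, f(-2.2) ≈ -0.307, f(-1.9) ≈ -0.791, f(-1.6) ≈ -0.998, f(-1.3) ≈ -0.857, f(-1) ≈ -0.416.
T_5 = (Δu/2)·[f(u_0) + 2f(u_1) + ... + 2f(u_{4}) + f(u_5)].
Sum ≈ -0.906.

-0.906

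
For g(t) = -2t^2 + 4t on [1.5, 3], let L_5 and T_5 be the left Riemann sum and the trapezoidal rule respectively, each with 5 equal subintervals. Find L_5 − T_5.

L_5 = -1.17.
T_5 = -2.295.
L_5 − T_5 = 1.125.

1.125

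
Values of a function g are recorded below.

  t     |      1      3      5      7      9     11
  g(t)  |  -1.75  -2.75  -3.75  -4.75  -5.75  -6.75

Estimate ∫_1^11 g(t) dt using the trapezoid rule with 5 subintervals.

Δt = 2.
T_5 = (2/2)·[(-1.75) + 2·(-2.75) + 2·(-3.75) + 2·(-4.75) + 2·(-5.75) + (-6.75)] = -42.5.

-42.5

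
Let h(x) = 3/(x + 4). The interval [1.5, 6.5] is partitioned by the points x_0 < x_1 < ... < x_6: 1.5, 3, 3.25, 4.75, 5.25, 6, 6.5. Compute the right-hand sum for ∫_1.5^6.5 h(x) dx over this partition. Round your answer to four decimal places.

1.7906

Subinterval widths: 1.5, 0.25, 1.5, 0.5, 0.75, 0.5.
Right endpoints: 3, 3.25, 4.75, 5.25, 6, 6.5.
h(3) = 3/7, h(3.25) = 12/29, h(4.75) = 12/35, h(5.25) = 12/37, h(6) = 0.3, h(6.5) = 2/7.
Sum = Σ Δx_i · h(x_i).
Sum ≈ 1.7906.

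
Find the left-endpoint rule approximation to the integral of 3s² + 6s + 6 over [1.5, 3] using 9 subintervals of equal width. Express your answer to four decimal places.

50.4583

Δs = (3 − 1.5)/9 = 1/6.
Left endpoints: 1.5, 5/3, 11/6, 2, 13/6, 7/3, 2.5, 8/3, 17/6.
f(1.5) = 21.75, f(5/3) = 73/3, f(11/6) = 325/12, f(2) = 30, f(13/6) = 397/12, f(7/3) = 109/3, f(2.5) = 39.75, f(8/3) = 130/3, f(17/6) = 565/12.
Sum = Δs · [f(1.5) + f(5/3) + f(11/6) + ...].
Sum ≈ 50.4583.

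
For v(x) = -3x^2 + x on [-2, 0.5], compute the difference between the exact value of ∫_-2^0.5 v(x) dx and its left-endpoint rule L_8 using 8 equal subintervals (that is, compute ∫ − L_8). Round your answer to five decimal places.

2.27051

Exact integral: ∫_-2^0.5 v(x) dx = -10.
L_8 ≈ -12.2705078.
Error ≈ -10 − (-12.2705078) ≈ 2.27051.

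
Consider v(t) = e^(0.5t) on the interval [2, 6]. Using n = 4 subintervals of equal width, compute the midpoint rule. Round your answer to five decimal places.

Δt = (6 − 2)/4 = 1.
Midpoints: 2.5, 3.5, 4.5, 5.5.
v(2.5) ≈ 3.49034, v(3.5) ≈ 5.75460, v(4.5) ≈ 9.48774, v(5.5) ≈ 15.64263.
Sum = Δt · [v(2.5) + v(3.5) + v(4.5) + v(5.5)].
Sum ≈ 34.37531.

34.37531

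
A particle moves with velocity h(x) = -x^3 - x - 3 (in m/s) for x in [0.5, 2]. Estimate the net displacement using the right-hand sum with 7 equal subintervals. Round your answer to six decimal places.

-11.406888

Δx = (2 − 0.5)/7 = 3/14.
Right endpoints: 5/7, 13/14, 8/7, 19/14, 11/7, 25/14, 2.
h(5/7) = -1399/343, h(13/14) = -12977/2744, h(8/7) = -1933/343, h(19/14) = -18815/2744, h(11/7) = -2899/343, h(25/14) = -28757/2744, h(2) = -13.
Sum = Δx · [h(5/7) + h(13/14) + h(8/7) + ...].
Sum ≈ -11.406888.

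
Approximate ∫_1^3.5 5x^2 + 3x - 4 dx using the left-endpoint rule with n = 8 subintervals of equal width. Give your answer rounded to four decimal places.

Δx = (3.5 − 1)/8 = 0.3125.
Left endpoints: 1, 1.3125, 1.625, 1.9375, 2.25, 2.5625, 2.875, 3.1875.
f(1) = 4, f(1.3125) = 8.55078125, f(1.625) = 14.078125, f(1.9375) = 20.58203125, f(2.25) = 28.0625, f(2.5625) = 36.51953125, f(2.875) = 45.953125, f(3.1875) = 56.36328125.
Sum = Δx · [f(1) + f(1.3125) + f(1.625) + ...].
Sum ≈ 66.9092.

66.9092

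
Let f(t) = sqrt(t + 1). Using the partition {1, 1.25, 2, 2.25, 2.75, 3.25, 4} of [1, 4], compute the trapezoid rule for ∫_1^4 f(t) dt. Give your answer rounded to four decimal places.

5.5641

Subinterval widths: 0.25, 0.75, 0.25, 0.5, 0.5, 0.75.
f(1) ≈ 1.4142, f(1.25) ≈ 1.5000, f(2) ≈ 1.7321, f(2.25) ≈ 1.8028, f(2.75) ≈ 1.9365, f(3.25) ≈ 2.0616, f(4) ≈ 2.2361.
On each subinterval the trapezoid contributes (Δt_i/2)·[f(t_{i-1}) + f(t_i)].
Sum ≈ 5.5641.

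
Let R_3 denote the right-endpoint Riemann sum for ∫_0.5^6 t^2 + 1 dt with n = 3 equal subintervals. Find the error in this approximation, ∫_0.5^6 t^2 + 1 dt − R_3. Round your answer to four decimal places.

Exact integral: ∫_0.5^6 f(t) dt ≈ 77.458333.
R_3 ≈ 113.310185.
Error ≈ 77.458333 − 113.310185 ≈ -35.8519.

-35.8519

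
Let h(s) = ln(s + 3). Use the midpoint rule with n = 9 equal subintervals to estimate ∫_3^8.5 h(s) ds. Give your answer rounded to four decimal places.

Δs = (8.5 − 3)/9 = 11/18.
Midpoints: 119/36, 47/12, 163/36, 185/36, 5.75, 229/36, 251/36, 91/12, 295/36.
h(119/36) ≈ 1.8414, h(47/12) ≈ 1.9339, h(163/36) ≈ 2.0186, h(185/36) ≈ 2.0967, h(5.75) ≈ 2.1691, h(229/36) ≈ 2.2366, h(251/36) ≈ 2.2998, h(91/12) ≈ 2.3593, h(295/36) ≈ 2.4154.
Sum = Δs · [h(119/36) + h(47/12) + h(163/36) + ...].
Sum ≈ 11.8377.

11.8377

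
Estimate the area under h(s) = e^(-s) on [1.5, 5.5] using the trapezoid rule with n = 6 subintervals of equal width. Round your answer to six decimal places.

Δs = (5.5 − 1.5)/6 = 2/3.
h(1.5) ≈ 0.223130, h(13/6) ≈ 0.114559, h(17/6) ≈ 0.058816, h(3.5) ≈ 0.030197, h(25/6) ≈ 0.015504, h(29/6) ≈ 0.007960, h(5.5) ≈ 0.004087.
T_6 = (Δs/2)·[h(s_0) + 2h(s_1) + ... + 2h(s_{5}) + h(s_6)].
Sum ≈ 0.227097.

0.227097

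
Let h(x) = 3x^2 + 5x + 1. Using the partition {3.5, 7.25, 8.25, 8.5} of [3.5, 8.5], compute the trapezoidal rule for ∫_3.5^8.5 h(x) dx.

Subinterval widths: 3.75, 1, 0.25.
h(3.5) = 55.25, h(7.25) = 194.9375, h(8.25) = 246.4375, h(8.5) = 260.25.
On each subinterval the trapezoid contributes (Δx_i/2)·[h(x_{i-1}) + h(x_i)].
Sum = 753.125.

753.125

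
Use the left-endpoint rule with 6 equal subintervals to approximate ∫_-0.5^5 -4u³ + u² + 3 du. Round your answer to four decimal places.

Δu = (5 − (-0.5))/6 = 11/12.
Left endpoints: -0.5, 5/12, 4/3, 2.25, 19/6, 49/12.
f(-0.5) = 3.75, f(5/12) = 623/216, f(4/3) = -127/27, f(2.25) = -37.5, f(19/6) = -12311/108, f(49/12) = -54575/216.
Sum = Δu · [f(-0.5) + f(5/12) + f(4/3) + ...].
Sum ≈ -368.7037.

-368.7037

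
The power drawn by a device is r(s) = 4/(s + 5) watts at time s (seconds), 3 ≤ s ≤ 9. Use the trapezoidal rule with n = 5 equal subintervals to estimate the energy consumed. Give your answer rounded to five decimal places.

Δs = (9 − 3)/5 = 1.2.
r(3) = 0.5, r(4.2) = 10/23, r(5.4) = 5/13, r(6.6) = 10/29, r(7.8) = 0.3125, r(9) = 2/7.
T_5 = (Δs/2)·[r(s_0) + 2r(s_1) + ... + 2r(s_{4}) + r(s_5)].
Sum ≈ 2.24350.

2.24350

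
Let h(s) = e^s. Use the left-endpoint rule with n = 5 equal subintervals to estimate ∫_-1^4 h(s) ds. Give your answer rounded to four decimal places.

Δs = (4 − (-1))/5 = 1.
Left endpoints: -1, 0, 1, 2, 3.
h(-1) ≈ 0.3679, h(0) ≈ 1.0000, h(1) ≈ 2.7183, h(2) ≈ 7.3891, h(3) ≈ 20.0855.
Sum = Δs · [h(-1) + h(0) + h(1) + h(2) + h(3)].
Sum ≈ 31.5608.

31.5608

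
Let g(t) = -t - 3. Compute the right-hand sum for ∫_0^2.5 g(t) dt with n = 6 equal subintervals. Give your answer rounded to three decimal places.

-11.146

Δt = (2.5 − 0)/6 = 5/12.
Right endpoints: 5/12, 5/6, 1.25, 5/3, 25/12, 2.5.
g(5/12) = -41/12, g(5/6) = -23/6, g(1.25) = -4.25, g(5/3) = -14/3, g(25/12) = -61/12, g(2.5) = -5.5.
Sum = Δt · [g(5/12) + g(5/6) + g(1.25) + ...].
Sum ≈ -11.146.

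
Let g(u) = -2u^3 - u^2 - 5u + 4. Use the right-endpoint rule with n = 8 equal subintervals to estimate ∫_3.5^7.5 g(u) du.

-1938.5

Δu = (7.5 − 3.5)/8 = 0.5.
Right endpoints: 4, 4.5, 5, 5.5, 6, 6.5, 7, 7.5.
g(4) = -160, g(4.5) = -221, g(5) = -296, g(5.5) = -386.5, g(6) = -494, g(6.5) = -620, g(7) = -766, g(7.5) = -933.5.
Sum = Δu · [g(4) + g(4.5) + g(5) + ...].
Sum = -1938.5.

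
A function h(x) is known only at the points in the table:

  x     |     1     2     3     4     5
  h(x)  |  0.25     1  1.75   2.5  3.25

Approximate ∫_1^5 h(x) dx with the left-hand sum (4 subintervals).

Δx = 1.
Sum = 1·[0.25 + 1 + 1.75 + 2.5] = 5.5.

5.5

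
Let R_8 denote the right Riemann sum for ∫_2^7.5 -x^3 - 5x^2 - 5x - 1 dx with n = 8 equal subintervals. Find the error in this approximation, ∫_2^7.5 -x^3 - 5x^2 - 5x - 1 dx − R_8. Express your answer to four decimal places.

249.8678

Exact integral: ∫_2^7.5 f(x) dx ≈ -1612.932292.
R_8 ≈ -1862.800049.
Error ≈ -1612.932292 − (-1862.800049) ≈ 249.8678.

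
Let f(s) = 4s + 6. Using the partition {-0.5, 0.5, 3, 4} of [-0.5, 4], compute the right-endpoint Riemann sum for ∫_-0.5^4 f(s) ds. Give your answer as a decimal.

75

Subinterval widths: 1, 2.5, 1.
Right endpoints: 0.5, 3, 4.
f(0.5) = 8, f(3) = 18, f(4) = 22.
Sum = Σ Δs_i · f(s_i).
Sum = 75.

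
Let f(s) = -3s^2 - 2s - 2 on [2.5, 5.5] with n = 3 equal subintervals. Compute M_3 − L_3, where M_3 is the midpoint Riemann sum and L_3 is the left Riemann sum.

-36.75

M_3 = -180.
L_3 = -143.25.
M_3 − L_3 = -36.75.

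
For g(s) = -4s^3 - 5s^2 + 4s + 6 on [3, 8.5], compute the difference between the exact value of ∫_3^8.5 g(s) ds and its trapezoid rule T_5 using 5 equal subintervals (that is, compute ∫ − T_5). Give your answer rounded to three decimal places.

Exact integral: ∫_3^8.5 g(s) ds ≈ -5958.10417.
T_5 = -6040.1825.
Error ≈ -5958.10417 − (-6040.1825) ≈ 82.078.

82.078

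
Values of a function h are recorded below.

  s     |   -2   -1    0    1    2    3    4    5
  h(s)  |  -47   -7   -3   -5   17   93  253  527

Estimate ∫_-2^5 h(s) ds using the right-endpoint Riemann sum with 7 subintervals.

875

Δs = 1.
Sum = 1·[(-7) + (-3) + (-5) + 17 + 93 + 253 + 527] = 875.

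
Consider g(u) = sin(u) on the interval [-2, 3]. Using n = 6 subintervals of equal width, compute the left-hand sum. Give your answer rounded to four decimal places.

0.1026

Δu = (3 − (-2))/6 = 5/6.
Left endpoints: -2, -7/6, -1/3, 0.5, 4/3, 13/6.
g(-2) ≈ -0.9093, g(-7/6) ≈ -0.9194, g(-1/3) ≈ -0.3272, g(0.5) ≈ 0.4794, g(4/3) ≈ 0.9719, g(13/6) ≈ 0.8277.
Sum = Δu · [g(-2) + g(-7/6) + g(-1/3) + ...].
Sum ≈ 0.1026.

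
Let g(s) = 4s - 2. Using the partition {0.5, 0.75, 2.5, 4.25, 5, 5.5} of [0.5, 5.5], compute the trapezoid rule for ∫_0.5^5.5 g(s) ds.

Subinterval widths: 0.25, 1.75, 1.75, 0.75, 0.5.
g(0.5) = 0, g(0.75) = 1, g(2.5) = 8, g(4.25) = 15, g(5) = 18, g(5.5) = 20.
On each subinterval the trapezoid contributes (Δs_i/2)·[g(s_{i-1}) + g(s_i)].
Sum = 50.

50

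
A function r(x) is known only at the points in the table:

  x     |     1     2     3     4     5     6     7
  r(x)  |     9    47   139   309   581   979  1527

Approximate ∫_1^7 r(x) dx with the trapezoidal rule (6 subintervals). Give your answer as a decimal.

Δx = 1.
T_6 = (1/2)·[9 + 2·47 + 2·139 + 2·309 + 2·581 + 2·979 + 1527] = 2823.

2823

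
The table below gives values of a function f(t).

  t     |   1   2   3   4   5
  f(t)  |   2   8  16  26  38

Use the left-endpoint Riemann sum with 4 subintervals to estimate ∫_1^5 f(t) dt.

Δt = 1.
Sum = 1·[2 + 8 + 16 + 26] = 52.

52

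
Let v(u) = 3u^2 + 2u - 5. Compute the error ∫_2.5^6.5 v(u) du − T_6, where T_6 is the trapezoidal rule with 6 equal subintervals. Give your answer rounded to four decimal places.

Exact integral: ∫_2.5^6.5 v(u) du = 275.
T_6 ≈ 275.888889.
Error ≈ 275 − 275.888889 ≈ -0.8889.

-0.8889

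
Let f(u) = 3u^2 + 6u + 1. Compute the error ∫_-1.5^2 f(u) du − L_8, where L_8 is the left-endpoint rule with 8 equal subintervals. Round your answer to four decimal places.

Exact integral: ∫_-1.5^2 f(u) du = 20.125.
L_8 ≈ 14.717773.
Error ≈ 20.125 − 14.717773 ≈ 5.4072.

5.4072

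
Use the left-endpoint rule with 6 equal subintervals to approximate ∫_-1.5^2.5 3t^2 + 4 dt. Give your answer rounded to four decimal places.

Δt = (2.5 − (-1.5))/6 = 2/3.
Left endpoints: -1.5, -5/6, -1/6, 0.5, 7/6, 11/6.
f(-1.5) = 10.75, f(-5/6) = 73/12, f(-1/6) = 49/12, f(0.5) = 4.75, f(7/6) = 97/12, f(11/6) = 169/12.
Sum = Δt · [f(-1.5) + f(-5/6) + f(-1/6) + ...].
Sum ≈ 31.8889.

31.8889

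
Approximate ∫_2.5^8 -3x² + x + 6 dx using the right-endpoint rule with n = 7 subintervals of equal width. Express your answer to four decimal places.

Δx = (8 − 2.5)/7 = 11/14.
Right endpoints: 23/7, 57/14, 34/7, 79/14, 45/7, 101/14, 8.
f(23/7) = -1132/49, f(57/14) = -7773/196, f(34/7) = -2936/49, f(79/14) = -16441/196, f(45/7) = -5466/49, f(101/14) = -28013/196, f(8) = -178.
Sum = Δx · [f(23/7) + f(57/14) + f(34/7) + ...].
Sum ≈ -502.0995.

-502.0995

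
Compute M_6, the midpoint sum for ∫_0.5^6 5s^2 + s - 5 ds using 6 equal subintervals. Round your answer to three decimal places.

Δs = (6 − 0.5)/6 = 11/12.
Midpoints: 23/24, 1.875, 67/24, 89/24, 4.625, 133/24.
f(23/24) = 317/576, f(1.875) = 14.453125, f(67/24) = 21173/576, f(89/24) = 38861/576, f(4.625) = 106.578125, f(133/24) = 88757/576.
Sum = Δs · [f(23/24) + f(1.875) + f(67/24) + ...].
Sum ≈ 348.241.

348.241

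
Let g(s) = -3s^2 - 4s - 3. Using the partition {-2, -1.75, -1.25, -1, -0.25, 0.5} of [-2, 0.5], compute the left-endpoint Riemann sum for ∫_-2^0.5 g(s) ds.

Subinterval widths: 0.25, 0.5, 0.25, 0.75, 0.75.
Left endpoints: -2, -1.75, -1.25, -1, -0.25.
g(-2) = -7, g(-1.75) = -5.1875, g(-1.25) = -2.6875, g(-1) = -2, g(-0.25) = -2.1875.
Sum = Σ Δs_i · g(s_i).
Sum = -8.15625.

-8.15625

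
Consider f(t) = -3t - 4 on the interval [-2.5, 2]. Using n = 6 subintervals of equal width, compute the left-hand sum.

-9.5625

Δt = (2 − (-2.5))/6 = 0.75.
Left endpoints: -2.5, -1.75, -1, -0.25, 0.5, 1.25.
f(-2.5) = 3.5, f(-1.75) = 1.25, f(-1) = -1, f(-0.25) = -3.25, f(0.5) = -5.5, f(1.25) = -7.75.
Sum = Δt · [f(-2.5) + f(-1.75) + f(-1) + ...].
Sum = -9.5625.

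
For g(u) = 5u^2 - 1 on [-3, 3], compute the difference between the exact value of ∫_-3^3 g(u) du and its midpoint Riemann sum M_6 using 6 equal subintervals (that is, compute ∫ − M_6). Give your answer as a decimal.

2.5

Exact integral: ∫_-3^3 g(u) du = 84.
M_6 = 81.5.
Error = 84 − 81.5 = 2.5.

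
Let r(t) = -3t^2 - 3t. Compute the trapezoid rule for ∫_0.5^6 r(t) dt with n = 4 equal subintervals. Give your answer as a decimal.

-274.69921875

Δt = (6 − 0.5)/4 = 1.375.
r(0.5) = -2.25, r(1.875) = -16.171875, r(3.25) = -41.4375, r(4.625) = -78.046875, r(6) = -126.
T_4 = (Δt/2)·[r(t_0) + 2r(t_1) + 2r(t_2) + 2r(t_3) + r(t_4)].
Sum = -274.69921875.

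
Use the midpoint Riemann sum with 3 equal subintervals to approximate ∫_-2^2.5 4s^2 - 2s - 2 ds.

Δs = (2.5 − (-2))/3 = 1.5.
Midpoints: -1.25, 0.25, 1.75.
f(-1.25) = 6.75, f(0.25) = -2.25, f(1.75) = 6.75.
Sum = Δs · [f(-1.25) + f(0.25) + f(1.75)].
Sum = 16.875.

16.875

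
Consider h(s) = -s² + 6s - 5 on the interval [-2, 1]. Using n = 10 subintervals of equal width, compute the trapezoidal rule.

-27.045

Δs = (1 − (-2))/10 = 0.3.
h(-2) = -21, h(-1.7) = -18.09, h(-1.4) = -15.36, h(-1.1) = -12.81, h(-0.8) = -10.44, h(-0.5) = -8.25, h(-0.2) = -6.24, h(0.1) = -4.41, h(0.4) = -2.76, h(0.7) = -1.29, h(1) = 0.
T_10 = (Δs/2)·[h(s_0) + 2h(s_1) + ... + 2h(s_{9}) + h(s_10)].
Sum = -27.045.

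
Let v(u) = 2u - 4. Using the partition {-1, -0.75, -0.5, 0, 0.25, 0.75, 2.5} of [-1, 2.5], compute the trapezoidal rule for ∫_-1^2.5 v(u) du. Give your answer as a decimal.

Subinterval widths: 0.25, 0.25, 0.5, 0.25, 0.5, 1.75.
v(-1) = -6, v(-0.75) = -5.5, v(-0.5) = -5, v(0) = -4, v(0.25) = -3.5, v(0.75) = -2.5, v(2.5) = 1.
On each subinterval the trapezoid contributes (Δu_i/2)·[v(u_{i-1}) + v(u_i)].
Sum = -8.75.

-8.75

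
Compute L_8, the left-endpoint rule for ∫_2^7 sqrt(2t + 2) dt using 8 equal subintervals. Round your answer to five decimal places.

Δt = (7 − 2)/8 = 0.625.
Left endpoints: 2, 2.625, 3.25, 3.875, 4.5, 5.125, 5.75, 6.375.
f(2) ≈ 2.44949, f(2.625) ≈ 2.69258, f(3.25) ≈ 2.91548, f(3.875) ≈ 3.12250, f(4.5) ≈ 3.31662, f(5.125) ≈ 3.50000, f(5.75) ≈ 3.67423, f(6.375) ≈ 3.84057.
Sum = Δt · [f(2) + f(2.625) + f(3.25) + ...].
Sum ≈ 15.94467.

15.94467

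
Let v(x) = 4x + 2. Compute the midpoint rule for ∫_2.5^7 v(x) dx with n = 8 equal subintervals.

94.5

Δx = (7 − 2.5)/8 = 0.5625.
Midpoints: 2.78125, 3.34375, 3.90625, 4.46875, 5.03125, 5.59375, 6.15625, 6.71875.
v(2.78125) = 13.125, v(3.34375) = 15.375, v(3.90625) = 17.625, v(4.46875) = 19.875, v(5.03125) = 22.125, v(5.59375) = 24.375, v(6.15625) = 26.625, v(6.71875) = 28.875.
Sum = Δx · [v(2.78125) + v(3.34375) + v(3.90625) + ...].
Sum = 94.5.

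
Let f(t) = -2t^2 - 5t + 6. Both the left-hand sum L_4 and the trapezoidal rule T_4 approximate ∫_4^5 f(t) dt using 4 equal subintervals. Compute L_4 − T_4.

L_4 = -54.3125.
T_4 = -57.1875.
L_4 − T_4 = 2.875.

2.875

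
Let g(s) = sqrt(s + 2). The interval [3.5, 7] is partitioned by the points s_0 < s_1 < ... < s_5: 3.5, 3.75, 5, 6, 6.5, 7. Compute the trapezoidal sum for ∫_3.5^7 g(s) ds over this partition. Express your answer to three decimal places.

Subinterval widths: 0.25, 1.25, 1, 0.5, 0.5.
g(3.5) ≈ 2.345, g(3.75) ≈ 2.398, g(5) ≈ 2.646, g(6) ≈ 2.828, g(6.5) ≈ 2.915, g(7) ≈ 3.000.
On each subinterval the trapezoid contributes (Δs_i/2)·[g(s_{i-1}) + g(s_i)].
Sum ≈ 9.397.

9.397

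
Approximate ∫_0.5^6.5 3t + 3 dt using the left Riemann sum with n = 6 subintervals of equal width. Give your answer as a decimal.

72

Δt = (6.5 − 0.5)/6 = 1.
Left endpoints: 0.5, 1.5, 2.5, 3.5, 4.5, 5.5.
f(0.5) = 4.5, f(1.5) = 7.5, f(2.5) = 10.5, f(3.5) = 13.5, f(4.5) = 16.5, f(5.5) = 19.5.
Sum = Δt · [f(0.5) + f(1.5) + f(2.5) + ...].
Sum = 72.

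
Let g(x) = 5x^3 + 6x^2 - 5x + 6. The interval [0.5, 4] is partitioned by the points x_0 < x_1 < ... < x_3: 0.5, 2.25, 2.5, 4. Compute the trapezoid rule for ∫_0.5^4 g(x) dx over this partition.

483.984375

Subinterval widths: 1.75, 0.25, 1.5.
g(0.5) = 5.625, g(2.25) = 82.078125, g(2.5) = 109.125, g(4) = 402.
On each subinterval the trapezoid contributes (Δx_i/2)·[g(x_{i-1}) + g(x_i)].
Sum = 483.984375.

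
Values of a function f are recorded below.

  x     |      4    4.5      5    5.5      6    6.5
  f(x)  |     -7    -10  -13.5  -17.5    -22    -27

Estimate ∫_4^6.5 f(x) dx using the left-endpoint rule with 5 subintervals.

-35

Δx = 0.5.
Sum = 0.5·[(-7) + (-10) + (-13.5) + (-17.5) + (-22)] = -35.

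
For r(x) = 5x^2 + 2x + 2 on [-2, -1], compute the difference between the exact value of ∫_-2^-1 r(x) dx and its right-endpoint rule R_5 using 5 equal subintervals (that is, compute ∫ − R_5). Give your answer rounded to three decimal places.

1.267

Exact integral: ∫_-2^-1 r(x) dx ≈ 10.66667.
R_5 = 9.4.
Error ≈ 10.66667 − 9.4 ≈ 1.267.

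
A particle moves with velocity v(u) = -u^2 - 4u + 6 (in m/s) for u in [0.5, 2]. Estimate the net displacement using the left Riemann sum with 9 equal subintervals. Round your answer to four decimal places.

Δu = (2 − 0.5)/9 = 1/6.
Left endpoints: 0.5, 2/3, 5/6, 1, 7/6, 4/3, 1.5, 5/3, 11/6.
v(0.5) = 3.75, v(2/3) = 26/9, v(5/6) = 71/36, v(1) = 1, v(7/6) = -1/36, v(4/3) = -10/9, v(1.5) = -2.25, v(5/3) = -31/9, v(11/6) = -169/36.
Sum = Δu · [v(0.5) + v(2/3) + v(5/6) + ...].
Sum ≈ -0.3194.

-0.3194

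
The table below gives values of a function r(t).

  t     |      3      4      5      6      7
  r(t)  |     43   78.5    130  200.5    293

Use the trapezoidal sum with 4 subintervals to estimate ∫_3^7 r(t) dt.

Δt = 1.
T_4 = (1/2)·[43 + 2·78.5 + 2·130 + 2·200.5 + 293] = 577.

577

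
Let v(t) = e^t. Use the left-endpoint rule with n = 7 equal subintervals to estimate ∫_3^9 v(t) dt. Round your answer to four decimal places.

Δt = (9 − 3)/7 = 6/7.
Left endpoints: 3, 27/7, 33/7, 39/7, 45/7, 51/7, 57/7.
v(3) ≈ 20.0855, v(27/7) ≈ 47.3299, v(33/7) ≈ 111.5291, v(39/7) ≈ 262.8093, v(45/7) ≈ 619.2886, v(51/7) ≈ 1459.3031, v(57/7) ≈ 3438.7288.
Sum = Δt · [v(3) + v(27/7) + v(33/7) + ...].
Sum ≈ 5107.7780.

5107.7780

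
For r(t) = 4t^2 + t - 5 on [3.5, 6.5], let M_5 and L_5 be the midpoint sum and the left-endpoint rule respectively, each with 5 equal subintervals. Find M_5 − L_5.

35.82

M_5 = 308.64.
L_5 = 272.82.
M_5 − L_5 = 35.82.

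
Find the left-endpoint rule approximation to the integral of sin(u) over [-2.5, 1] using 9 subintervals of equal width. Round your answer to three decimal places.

-1.604

Δu = (1 − (-2.5))/9 = 7/18.
Left endpoints: -2.5, -19/9, -31/18, -4/3, -17/18, -5/9, -1/6, 2/9, 11/18.
f(-2.5) ≈ -0.598, f(-19/9) ≈ -0.858, f(-31/18) ≈ -0.989, f(-4/3) ≈ -0.972, f(-17/18) ≈ -0.810, f(-5/9) ≈ -0.527, f(-1/6) ≈ -0.166, f(2/9) ≈ 0.220, f(11/18) ≈ 0.574.
Sum = Δu · [f(-2.5) + f(-19/9) + f(-31/18) + ...].
Sum ≈ -1.604.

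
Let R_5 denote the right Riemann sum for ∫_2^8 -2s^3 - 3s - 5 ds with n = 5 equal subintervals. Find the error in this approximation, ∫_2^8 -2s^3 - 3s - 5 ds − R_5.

658.8

Exact integral: ∫_2^8 f(s) ds = -2160.
R_5 = -2818.8.
Error = -2160 − (-2818.8) = 658.8.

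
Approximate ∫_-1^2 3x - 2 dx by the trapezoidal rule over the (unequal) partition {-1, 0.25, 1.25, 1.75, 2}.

-1.5

Subinterval widths: 1.25, 1, 0.5, 0.25.
f(-1) = -5, f(0.25) = -1.25, f(1.25) = 1.75, f(1.75) = 3.25, f(2) = 4.
On each subinterval the trapezoid contributes (Δx_i/2)·[f(x_{i-1}) + f(x_i)].
Sum = -1.5.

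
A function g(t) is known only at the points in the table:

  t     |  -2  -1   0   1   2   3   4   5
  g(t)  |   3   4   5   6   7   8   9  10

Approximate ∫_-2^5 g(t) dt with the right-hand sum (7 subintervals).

Δt = 1.
Sum = 1·[4 + 5 + 6 + 7 + 8 + 9 + 10] = 49.

49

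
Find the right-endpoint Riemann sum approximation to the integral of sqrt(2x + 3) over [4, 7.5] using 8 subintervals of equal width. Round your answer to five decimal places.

Δx = (7.5 − 4)/8 = 0.4375.
Right endpoints: 4.4375, 4.875, 5.3125, 5.75, 6.1875, 6.625, 7.0625, 7.5.
f(4.4375) ≈ 3.44601, f(4.875) ≈ 3.57071, f(5.3125) ≈ 3.69121, f(5.75) ≈ 3.80789, f(6.1875) ≈ 3.92110, f(6.625) ≈ 4.03113, f(7.0625) ≈ 4.13824, f(7.5) ≈ 4.24264.
Sum = Δx · [f(4.4375) + f(4.875) + f(5.3125) + ...].
Sum ≈ 13.49640.

13.49640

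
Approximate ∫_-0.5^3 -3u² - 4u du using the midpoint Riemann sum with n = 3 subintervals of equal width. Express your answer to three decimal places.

-43.434

Δu = (3 − (-0.5))/3 = 7/6.
Midpoints: 1/12, 1.25, 29/12.
f(1/12) = -17/48, f(1.25) = -9.6875, f(29/12) = -27.1875.
Sum = Δu · [f(1/12) + f(1.25) + f(29/12)].
Sum ≈ -43.434.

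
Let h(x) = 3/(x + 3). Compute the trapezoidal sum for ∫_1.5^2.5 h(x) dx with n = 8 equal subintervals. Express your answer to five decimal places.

Δx = (2.5 − 1.5)/8 = 0.125.
h(1.5) = 2/3, h(1.625) = 24/37, h(1.75) = 12/19, h(1.875) = 8/13, h(2) = 0.6, h(2.125) = 24/41, h(2.25) = 4/7, h(2.375) = 24/43, h(2.5) = 6/11.
T_8 = (Δx/2)·[h(x_0) + 2h(x_1) + ... + 2h(x_{7}) + h(x_8)].
Sum ≈ 0.60208.

0.60208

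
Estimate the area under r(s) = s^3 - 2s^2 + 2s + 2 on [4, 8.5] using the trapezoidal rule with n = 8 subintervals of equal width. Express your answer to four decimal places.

943.4905

Δs = (8.5 − 4)/8 = 0.5625.
r(4) = 42, r(4.5625) = 264057/4096, r(5.125) = 48297/512, r(5.6875) = 543363/4096, r(6.25) = 180.515625, r(6.8125) = 978837/4096, r(7.375) = 158259/512, r(7.9375) = 1605471/4096, r(8.5) = 488.625.
T_8 = (Δs/2)·[r(s_0) + 2r(s_1) + ... + 2r(s_{7}) + r(s_8)].
Sum ≈ 943.4905.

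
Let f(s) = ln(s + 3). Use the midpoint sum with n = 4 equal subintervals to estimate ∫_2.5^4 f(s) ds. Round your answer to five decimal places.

Δs = (4 − 2.5)/4 = 0.375.
Midpoints: 2.6875, 3.0625, 3.4375, 3.8125.
f(2.6875) ≈ 1.73827, f(3.0625) ≈ 1.80212, f(3.4375) ≈ 1.86214, f(3.8125) ≈ 1.91876.
Sum = Δs · [f(2.6875) + f(3.0625) + f(3.4375) + f(3.8125)].
Sum ≈ 2.74548.

2.74548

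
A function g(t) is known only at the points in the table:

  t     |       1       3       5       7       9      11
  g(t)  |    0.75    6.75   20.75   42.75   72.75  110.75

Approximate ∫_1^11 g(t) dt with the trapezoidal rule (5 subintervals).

397.5

Δt = 2.
T_5 = (2/2)·[0.75 + 2·6.75 + 2·20.75 + 2·42.75 + 2·72.75 + 110.75] = 397.5.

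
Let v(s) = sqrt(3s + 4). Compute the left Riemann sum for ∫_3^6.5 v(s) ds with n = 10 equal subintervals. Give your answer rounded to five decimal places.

Δs = (6.5 − 3)/10 = 0.35.
Left endpoints: 3, 3.35, 3.7, 4.05, 4.4, 4.75, 5.1, 5.45, 5.8, 6.15.
v(3) ≈ 3.60555, v(3.35) ≈ 3.74833, v(3.7) ≈ 3.88587, v(4.05) ≈ 4.01871, v(4.4) ≈ 4.14729, v(4.75) ≈ 4.27200, v(5.1) ≈ 4.39318, v(5.45) ≈ 4.51110, v(5.8) ≈ 4.62601, v(6.15) ≈ 4.73814.
Sum = Δs · [v(3) + v(3.35) + v(3.7) + ...].
Sum ≈ 14.68116.

14.68116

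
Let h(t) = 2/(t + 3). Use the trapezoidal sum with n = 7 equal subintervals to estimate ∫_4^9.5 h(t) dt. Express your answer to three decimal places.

Δt = (9.5 − 4)/7 = 11/14.
h(4) = 2/7, h(67/14) = 28/109, h(39/7) = 7/30, h(89/14) = 28/131, h(50/7) = 14/71, h(111/14) = 28/153, h(61/7) = 7/41, h(9.5) = 0.16.
T_7 = (Δt/2)·[h(t_0) + 2h(t_1) + ... + 2h(t_{6}) + h(t_7)].
Sum ≈ 1.161.

1.161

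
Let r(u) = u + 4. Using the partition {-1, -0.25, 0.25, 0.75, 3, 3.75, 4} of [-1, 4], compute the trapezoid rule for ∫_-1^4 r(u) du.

Subinterval widths: 0.75, 0.5, 0.5, 2.25, 0.75, 0.25.
r(-1) = 3, r(-0.25) = 3.75, r(0.25) = 4.25, r(0.75) = 4.75, r(3) = 7, r(3.75) = 7.75, r(4) = 8.
On each subinterval the trapezoid contributes (Δu_i/2)·[r(u_{i-1}) + r(u_i)].
Sum = 27.5.

27.5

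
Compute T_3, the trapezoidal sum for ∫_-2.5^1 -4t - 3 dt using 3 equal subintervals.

0

Δt = (1 − (-2.5))/3 = 7/6.
f(-2.5) = 7, f(-4/3) = 7/3, f(-1/6) = -7/3, f(1) = -7.
T_3 = (Δt/2)·[f(t_0) + 2f(t_1) + 2f(t_2) + f(t_3)].
Sum = 0.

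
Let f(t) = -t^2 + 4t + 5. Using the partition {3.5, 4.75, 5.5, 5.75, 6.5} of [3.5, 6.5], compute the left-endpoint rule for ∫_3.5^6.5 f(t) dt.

4.90625

Subinterval widths: 1.25, 0.75, 0.25, 0.75.
Left endpoints: 3.5, 4.75, 5.5, 5.75.
f(3.5) = 6.75, f(4.75) = 1.4375, f(5.5) = -3.25, f(5.75) = -5.0625.
Sum = Σ Δt_i · f(t_i).
Sum = 4.90625.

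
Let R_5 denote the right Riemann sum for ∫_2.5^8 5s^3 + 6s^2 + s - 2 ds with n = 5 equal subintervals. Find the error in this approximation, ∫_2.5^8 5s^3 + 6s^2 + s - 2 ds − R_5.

Exact integral: ∫_2.5^8 f(s) ds = 6081.796875.
R_5 = 7734.43.
Error = 6081.796875 − 7734.43 = -1652.633125.

-1652.633125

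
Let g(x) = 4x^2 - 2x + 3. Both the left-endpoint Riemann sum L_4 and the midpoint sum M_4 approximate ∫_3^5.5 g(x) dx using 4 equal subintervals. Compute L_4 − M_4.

-24.0234375

L_4 = 147.734375.
M_4 = 171.7578125.
L_4 − M_4 = -24.0234375.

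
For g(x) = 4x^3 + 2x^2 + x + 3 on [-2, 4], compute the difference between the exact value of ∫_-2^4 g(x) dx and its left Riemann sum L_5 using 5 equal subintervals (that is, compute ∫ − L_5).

Exact integral: ∫_-2^4 g(x) dx = 312.
L_5 = 141.36.
Error = 312 − 141.36 = 170.64.

170.64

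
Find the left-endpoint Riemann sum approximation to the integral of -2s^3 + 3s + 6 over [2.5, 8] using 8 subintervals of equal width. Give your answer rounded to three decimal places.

-1586.906

Δs = (8 − 2.5)/8 = 0.6875.
Left endpoints: 2.5, 3.1875, 3.875, 4.5625, 5.25, 5.9375, 6.625, 7.3125.
f(2.5) = -17.75, f(3.1875) = -100779/2048, f(3.875) = -98.74609375, f(4.5625) = -348697/2048, f(5.25) = -267.65625, f(5.9375) = -808607/2048, f(6.625) = -555.67578125, f(7.3125) = -1544397/2048.
Sum = Δs · [f(2.5) + f(3.1875) + f(3.875) + ...].
Sum ≈ -1586.906.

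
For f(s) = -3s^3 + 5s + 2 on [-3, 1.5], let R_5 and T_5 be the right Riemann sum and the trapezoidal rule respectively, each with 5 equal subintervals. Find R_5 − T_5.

R_5 = 22.2975.
T_5 = 53.17875.
R_5 − T_5 = -30.88125.

-30.88125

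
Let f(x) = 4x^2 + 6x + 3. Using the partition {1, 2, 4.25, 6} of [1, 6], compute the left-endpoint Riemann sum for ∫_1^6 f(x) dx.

259.0625

Subinterval widths: 1, 2.25, 1.75.
Left endpoints: 1, 2, 4.25.
f(1) = 13, f(2) = 31, f(4.25) = 100.75.
Sum = Σ Δx_i · f(x_i).
Sum = 259.0625.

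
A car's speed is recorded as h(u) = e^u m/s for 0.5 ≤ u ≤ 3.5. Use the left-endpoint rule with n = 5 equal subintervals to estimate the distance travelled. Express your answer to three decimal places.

22.965

Δu = (3.5 − 0.5)/5 = 0.6.
Left endpoints: 0.5, 1.1, 1.7, 2.3, 2.9.
h(0.5) ≈ 1.649, h(1.1) ≈ 3.004, h(1.7) ≈ 5.474, h(2.3) ≈ 9.974, h(2.9) ≈ 18.174.
Sum = Δu · [h(0.5) + h(1.1) + h(1.7) + h(2.3) + h(2.9)].
Sum ≈ 22.965.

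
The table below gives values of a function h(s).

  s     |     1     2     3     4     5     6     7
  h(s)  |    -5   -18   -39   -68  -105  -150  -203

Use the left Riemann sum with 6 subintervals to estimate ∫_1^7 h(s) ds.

-385

Δs = 1.
Sum = 1·[(-5) + (-18) + (-39) + (-68) + (-105) + (-150)] = -385.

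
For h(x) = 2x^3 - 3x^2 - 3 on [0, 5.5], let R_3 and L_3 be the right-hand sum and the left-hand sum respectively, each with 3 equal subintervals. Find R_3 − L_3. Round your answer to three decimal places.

443.667

R_3 ≈ 538.08333.
L_3 ≈ 94.41667.
R_3 − L_3 ≈ 443.667.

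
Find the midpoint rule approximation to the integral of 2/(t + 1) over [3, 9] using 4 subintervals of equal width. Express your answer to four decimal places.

1.8230

Δt = (9 − 3)/4 = 1.5.
Midpoints: 3.75, 5.25, 6.75, 8.25.
f(3.75) = 8/19, f(5.25) = 0.32, f(6.75) = 8/31, f(8.25) = 8/37.
Sum = Δt · [f(3.75) + f(5.25) + f(6.75) + f(8.25)].
Sum ≈ 1.8230.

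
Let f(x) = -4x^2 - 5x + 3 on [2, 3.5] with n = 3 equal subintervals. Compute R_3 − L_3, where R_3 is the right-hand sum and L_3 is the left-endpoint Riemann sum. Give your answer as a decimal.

-20.25

R_3 = -73.
L_3 = -52.75.
R_3 − L_3 = -20.25.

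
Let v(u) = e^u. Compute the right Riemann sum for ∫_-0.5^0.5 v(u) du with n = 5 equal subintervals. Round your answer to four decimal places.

1.1499

Δu = (0.5 − (-0.5))/5 = 0.2.
Right endpoints: -0.3, -0.1, 0.1, 0.3, 0.5.
v(-0.3) ≈ 0.7408, v(-0.1) ≈ 0.9048, v(0.1) ≈ 1.1052, v(0.3) ≈ 1.3499, v(0.5) ≈ 1.6487.
Sum = Δu · [v(-0.3) + v(-0.1) + v(0.1) + v(0.3) + v(0.5)].
Sum ≈ 1.1499.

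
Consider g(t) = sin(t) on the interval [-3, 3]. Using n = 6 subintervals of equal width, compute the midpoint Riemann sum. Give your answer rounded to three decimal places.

0.000

Δt = (3 − (-3))/6 = 1.
Midpoints: -2.5, -1.5, -0.5, 0.5, 1.5, 2.5.
g(-2.5) ≈ -0.598, g(-1.5) ≈ -0.997, g(-0.5) ≈ -0.479, g(0.5) ≈ 0.479, g(1.5) ≈ 0.997, g(2.5) ≈ 0.598.
Sum = Δt · [g(-2.5) + g(-1.5) + g(-0.5) + ...].
Sum ≈ 0.000.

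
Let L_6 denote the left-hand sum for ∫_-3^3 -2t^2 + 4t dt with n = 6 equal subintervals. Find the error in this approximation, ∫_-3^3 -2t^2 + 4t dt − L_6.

14

Exact integral: ∫_-3^3 f(t) dt = -36.
L_6 = -50.
Error = -36 − (-50) = 14.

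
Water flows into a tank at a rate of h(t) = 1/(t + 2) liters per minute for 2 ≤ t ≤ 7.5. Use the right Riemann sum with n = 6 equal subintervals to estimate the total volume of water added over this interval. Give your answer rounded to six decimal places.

0.802239

Δt = (7.5 − 2)/6 = 11/12.
Right endpoints: 35/12, 23/6, 4.75, 17/3, 79/12, 7.5.
h(35/12) = 12/59, h(23/6) = 6/35, h(4.75) = 4/27, h(17/3) = 3/23, h(79/12) = 12/103, h(7.5) = 2/19.
Sum = Δt · [h(35/12) + h(23/6) + h(4.75) + ...].
Sum ≈ 0.802239.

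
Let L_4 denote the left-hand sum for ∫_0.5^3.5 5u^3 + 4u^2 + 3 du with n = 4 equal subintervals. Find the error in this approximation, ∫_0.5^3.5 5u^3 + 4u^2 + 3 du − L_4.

Exact integral: ∫_0.5^3.5 f(u) du = 253.5.
L_4 = 164.90625.
Error = 253.5 − 164.90625 = 88.59375.

88.59375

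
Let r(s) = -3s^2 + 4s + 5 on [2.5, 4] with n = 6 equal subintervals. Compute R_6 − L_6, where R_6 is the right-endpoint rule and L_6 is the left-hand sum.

R_6 = -24.328125.
L_6 = -18.515625.
R_6 − L_6 = -5.8125.

-5.8125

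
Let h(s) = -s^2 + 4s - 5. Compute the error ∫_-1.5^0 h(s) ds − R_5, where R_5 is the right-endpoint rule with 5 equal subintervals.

-1.215

Exact integral: ∫_-1.5^0 h(s) ds = -13.125.
R_5 = -11.91.
Error = -13.125 − (-11.91) = -1.215.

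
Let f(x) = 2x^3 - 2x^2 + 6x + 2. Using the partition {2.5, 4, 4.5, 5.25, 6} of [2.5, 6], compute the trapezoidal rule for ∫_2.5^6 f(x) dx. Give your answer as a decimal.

605.6171875

Subinterval widths: 1.5, 0.5, 0.75, 0.75.
f(2.5) = 35.75, f(4) = 122, f(4.5) = 170.75, f(5.25) = 267.78125, f(6) = 398.
On each subinterval the trapezoid contributes (Δx_i/2)·[f(x_{i-1}) + f(x_i)].
Sum = 605.6171875.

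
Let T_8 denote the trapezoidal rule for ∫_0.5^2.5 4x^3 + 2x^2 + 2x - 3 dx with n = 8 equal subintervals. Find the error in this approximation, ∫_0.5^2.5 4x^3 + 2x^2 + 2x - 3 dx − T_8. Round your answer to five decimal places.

-0.41667

Exact integral: ∫_0.5^2.5 f(x) dx ≈ 49.3333333.
T_8 = 49.75.
Error ≈ 49.3333333 − 49.75 ≈ -0.41667.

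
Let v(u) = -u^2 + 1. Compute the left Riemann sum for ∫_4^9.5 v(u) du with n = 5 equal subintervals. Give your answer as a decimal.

Δu = (9.5 − 4)/5 = 1.1.
Left endpoints: 4, 5.1, 6.2, 7.3, 8.4.
v(4) = -15, v(5.1) = -25.01, v(6.2) = -37.44, v(7.3) = -52.29, v(8.4) = -69.56.
Sum = Δu · [v(4) + v(5.1) + v(6.2) + v(7.3) + v(8.4)].
Sum = -219.23.

-219.23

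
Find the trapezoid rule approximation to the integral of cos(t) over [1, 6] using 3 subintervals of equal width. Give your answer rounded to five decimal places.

-0.84856

Δt = (6 − 1)/3 = 5/3.
f(1) ≈ 0.54030, f(8/3) ≈ -0.88933, f(13/3) ≈ -0.37004, f(6) ≈ 0.96017.
T_3 = (Δt/2)·[f(t_0) + 2f(t_1) + 2f(t_2) + f(t_3)].
Sum ≈ -0.84856.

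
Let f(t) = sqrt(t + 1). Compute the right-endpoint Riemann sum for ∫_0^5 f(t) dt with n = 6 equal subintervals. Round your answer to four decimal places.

Δt = (5 − 0)/6 = 5/6.
Right endpoints: 5/6, 5/3, 2.5, 10/3, 25/6, 5.
f(5/6) ≈ 1.3540, f(5/3) ≈ 1.6330, f(2.5) ≈ 1.8708, f(10/3) ≈ 2.0817, f(25/6) ≈ 2.2730, f(5) ≈ 2.4495.
Sum = Δt · [f(5/6) + f(5/3) + f(2.5) + ...].
Sum ≈ 9.7183.

9.7183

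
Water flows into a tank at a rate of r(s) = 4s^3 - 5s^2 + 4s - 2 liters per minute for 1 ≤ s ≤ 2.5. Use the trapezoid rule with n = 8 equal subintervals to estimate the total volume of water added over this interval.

21.328125

Δs = (2.5 − 1)/8 = 0.1875.
r(1) = 1, r(1.1875) = 2455/1024, r(1.375) = 4.4453125, r(1.5625) = 7477/1024, r(1.75) = 11.125, r(1.9375) = 16459/1024, r(2.125) = 22.3046875, r(2.3125) = 30697/1024, r(2.5) = 39.25.
T_8 = (Δs/2)·[r(s_0) + 2r(s_1) + ... + 2r(s_{7}) + r(s_8)].
Sum = 21.328125.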